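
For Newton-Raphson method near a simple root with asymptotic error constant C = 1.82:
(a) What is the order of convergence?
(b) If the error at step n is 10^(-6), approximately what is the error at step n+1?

(a) Newton-Raphson has quadratic (order 2) convergence near simple roots.
    This means |e_{n+1}| ≈ C|e_n|².

(b) With |e_n| = 10^(-6) and C = 1.82:
    |e_{n+1}| ≈ 1.82 × (10^(-6))² = 1.82 × 10^(-12)

(a) 2 (quadratic); (b) |e_{n+1}| ≈ 1.820e-12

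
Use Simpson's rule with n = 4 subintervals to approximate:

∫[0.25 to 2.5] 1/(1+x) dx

f(x) = 1/(1+x)
a = 0.25, b = 2.5, n = 4
h = (b - a)/n = 0.562500

Simpson's rule: (h/3)[f(x₀) + 4f(x₁) + 2f(x₂) + ... + f(xₙ)]

x_0 = 0.2500, f(x_0) = 0.800000, coefficient = 1
x_1 = 0.8125, f(x_1) = 0.551724, coefficient = 4
x_2 = 1.3750, f(x_2) = 0.421053, coefficient = 2
x_3 = 1.9375, f(x_3) = 0.340426, coefficient = 4
x_4 = 2.5000, f(x_4) = 0.285714, coefficient = 1

I ≈ (0.562500/3) × 5.496418 = 1.030578
Exact value: 1.029619
Error: 0.000959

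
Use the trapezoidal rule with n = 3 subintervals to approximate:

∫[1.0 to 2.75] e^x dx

f(x) = e^x
a = 1.0, b = 2.75, n = 3
h = (b - a)/n = 0.583333

Trapezoidal rule: (h/2)[f(x₀) + 2f(x₁) + 2f(x₂) + ... + f(xₙ)]

x_0 = 1.0000, f(x_0) = 2.718282, coefficient = 1
x_1 = 1.5833, f(x_1) = 4.871166, coefficient = 2
x_2 = 2.1667, f(x_2) = 8.729138, coefficient = 2
x_3 = 2.7500, f(x_3) = 15.642632, coefficient = 1

I ≈ (0.583333/2) × 45.561522 = 13.288777
Exact value: 12.924350
Error: 0.364427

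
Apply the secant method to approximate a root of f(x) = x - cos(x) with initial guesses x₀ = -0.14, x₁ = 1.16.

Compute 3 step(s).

f(x) = x - cos(x)
x₀ = -0.14, x₁ = 1.16

Secant formula: x_{n+1} = x_n - f(x_n)(x_n - x_{n-1})/(f(x_n) - f(x_{n-1}))

Iteration 1:
  f(-0.140000) = -1.130216
  f(1.160000) = 0.760660
  x_2 = 1.160000 - 0.760660×(1.160000 - (-0.140000))/(0.760660 - (-1.130216))
       = 0.637037
Iteration 2:
  f(1.160000) = 0.760660
  f(0.637037) = -0.166825
  x_3 = 0.637037 - (-0.166825)×(0.637037 - 1.160000)/(-0.166825 - 0.760660)
       = 0.731101
Iteration 3:
  f(0.637037) = -0.166825
  f(0.731101) = -0.013338
  x_4 = 0.731101 - (-0.013338)×(0.731101 - 0.637037)/(-0.013338 - (-0.166825))
       = 0.739276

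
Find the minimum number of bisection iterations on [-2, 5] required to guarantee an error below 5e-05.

We need (b-a)/2^n ≤ 5e-05
(5 - (-2))/2^n ≤ 5e-05
7/2^n ≤ 5e-05
2^n ≥ 140000
n ≥ log₂(140000) = 17.10
n ≥ 18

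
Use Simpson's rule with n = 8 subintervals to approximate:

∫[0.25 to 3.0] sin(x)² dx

f(x) = sin(x)²
a = 0.25, b = 3.0, n = 8
h = (b - a)/n = 0.343750

Simpson's rule: (h/3)[f(x₀) + 4f(x₁) + 2f(x₂) + ... + f(xₙ)]

x_0 = 0.2500, f(x_0) = 0.061209, coefficient = 1
x_1 = 0.5938, f(x_1) = 0.313010, coefficient = 4
x_2 = 0.9375, f(x_2) = 0.649767, coefficient = 2
x_3 = 1.2812, f(x_3) = 0.918480, coefficient = 4
x_4 = 1.6250, f(x_4) = 0.997065, coefficient = 2
x_5 = 1.9688, f(x_5) = 0.849818, coefficient = 4
x_6 = 2.3125, f(x_6) = 0.543639, coefficient = 2
x_7 = 2.6562, f(x_7) = 0.217633, coefficient = 4
x_8 = 3.0000, f(x_8) = 0.019915, coefficient = 1

I ≈ (0.343750/3) × 13.657830 = 1.564960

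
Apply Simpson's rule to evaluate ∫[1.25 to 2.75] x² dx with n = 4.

f(x) = x²
a = 1.25, b = 2.75, n = 4
h = (b - a)/n = 0.375000

Simpson's rule: (h/3)[f(x₀) + 4f(x₁) + 2f(x₂) + ... + f(xₙ)]

x_0 = 1.2500, f(x_0) = 1.562500, coefficient = 1
x_1 = 1.6250, f(x_1) = 2.640625, coefficient = 4
x_2 = 2.0000, f(x_2) = 4.000000, coefficient = 2
x_3 = 2.3750, f(x_3) = 5.640625, coefficient = 4
x_4 = 2.7500, f(x_4) = 7.562500, coefficient = 1

I ≈ (0.375000/3) × 50.250000 = 6.281250
Exact value: 6.281250
Error: 0.000000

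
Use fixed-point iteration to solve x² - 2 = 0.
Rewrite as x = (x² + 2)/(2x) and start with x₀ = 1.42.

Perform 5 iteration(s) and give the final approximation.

Equation: x² - 2 = 0
Fixed-point form: x = (x² + 2)/(2x)
x₀ = 1.42

x_1 = g(1.420000) = 1.414225
x_2 = g(1.414225) = 1.414214
x_3 = g(1.414214) = 1.414214
x_4 = g(1.414214) = 1.414214
x_5 = g(1.414214) = 1.414214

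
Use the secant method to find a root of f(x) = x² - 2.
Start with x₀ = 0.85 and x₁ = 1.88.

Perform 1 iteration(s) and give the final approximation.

f(x) = x² - 2
x₀ = 0.85, x₁ = 1.88

Secant formula: x_{n+1} = x_n - f(x_n)(x_n - x_{n-1})/(f(x_n) - f(x_{n-1}))

Iteration 1:
  f(0.850000) = -1.277500
  f(1.880000) = 1.534400
  x_2 = 1.880000 - 1.534400×(1.880000 - 0.850000)/(1.534400 - (-1.277500))
       = 1.317949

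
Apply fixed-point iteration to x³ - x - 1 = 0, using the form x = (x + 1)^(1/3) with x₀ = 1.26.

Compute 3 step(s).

Equation: x³ - x - 1 = 0
Fixed-point form: x = (x + 1)^(1/3)
x₀ = 1.26

x_1 = g(1.260000) = 1.312309
x_2 = g(1.312309) = 1.322357
x_3 = g(1.322357) = 1.324269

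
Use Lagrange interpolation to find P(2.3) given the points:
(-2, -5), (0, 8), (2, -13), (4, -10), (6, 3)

Lagrange interpolation formula:
P(x) = Σ yᵢ × Lᵢ(x)
where Lᵢ(x) = Π_{j≠i} (x - xⱼ)/(xᵢ - xⱼ)

L_0(2.3) = (2.3 - 0)/(-2 - 0) × (2.3 - 2)/(-2 - 2) × (2.3 - 4)/(-2 - 4) × (2.3 - 6)/(-2 - 6) = 0.011302
L_1(2.3) = (2.3 - (-2))/(0 - (-2)) × (2.3 - 2)/(0 - 2) × (2.3 - 4)/(0 - 4) × (2.3 - 6)/(0 - 6) = -0.084522
L_2(2.3) = (2.3 - (-2))/(2 - (-2)) × (2.3 - 0)/(2 - 0) × (2.3 - 4)/(2 - 4) × (2.3 - 6)/(2 - 6) = 0.972002
L_3(2.3) = (2.3 - (-2))/(4 - (-2)) × (2.3 - 0)/(4 - 0) × (2.3 - 2)/(4 - 2) × (2.3 - 6)/(4 - 6) = 0.114353
L_4(2.3) = (2.3 - (-2))/(6 - (-2)) × (2.3 - 0)/(6 - 0) × (2.3 - 2)/(6 - 2) × (2.3 - 4)/(6 - 4) = -0.013135

P(2.3) = (-5)×L_0(2.3) + 8×L_1(2.3) + (-13)×L_2(2.3) + (-10)×L_3(2.3) + 3×L_4(2.3)
P(2.3) = -14.551644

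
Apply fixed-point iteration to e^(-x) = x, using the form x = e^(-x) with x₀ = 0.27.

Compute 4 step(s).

Equation: e^(-x) = x
Fixed-point form: x = e^(-x)
x₀ = 0.27

x_1 = g(0.270000) = 0.763379
x_2 = g(0.763379) = 0.466089
x_3 = g(0.466089) = 0.627452
x_4 = g(0.627452) = 0.533951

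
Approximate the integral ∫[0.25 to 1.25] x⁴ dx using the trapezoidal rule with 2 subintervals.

f(x) = x⁴
a = 0.25, b = 1.25, n = 2
h = (b - a)/n = 0.500000

Trapezoidal rule: (h/2)[f(x₀) + 2f(x₁) + 2f(x₂) + ... + f(xₙ)]

x_0 = 0.2500, f(x_0) = 0.003906, coefficient = 1
x_1 = 0.7500, f(x_1) = 0.316406, coefficient = 2
x_2 = 1.2500, f(x_2) = 2.441406, coefficient = 1

I ≈ (0.500000/2) × 3.078125 = 0.769531
Exact value: 0.610156
Error: 0.159375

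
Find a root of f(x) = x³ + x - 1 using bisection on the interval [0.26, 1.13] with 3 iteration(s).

f(x) = x³ + x - 1
Initial interval: [0.26, 1.13]

Iteration 1:
  c_1 = (0.260000 + 1.130000)/2 = 0.695000
  f(c_1) = f(0.695000) = 0.030702
  f(a) × f(c) < 0, new interval: [0.260000, 0.695000]
Iteration 2:
  c_2 = (0.260000 + 0.695000)/2 = 0.477500
  f(c_2) = f(0.477500) = -0.413627
  f(a) × f(c) ≥ 0, new interval: [0.477500, 0.695000]
Iteration 3:
  c_3 = (0.477500 + 0.695000)/2 = 0.586250
  f(c_3) = f(0.586250) = -0.212262
  f(a) × f(c) ≥ 0, new interval: [0.586250, 0.695000]

After 3 iteration(s), the approximation is c_3 = 0.586250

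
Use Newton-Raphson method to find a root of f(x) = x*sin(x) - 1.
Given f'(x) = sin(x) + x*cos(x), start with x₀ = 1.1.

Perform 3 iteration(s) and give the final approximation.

f(x) = x*sin(x) - 1
f'(x) = sin(x) + x*cos(x)
x₀ = 1.1

Newton-Raphson formula: x_{n+1} = x_n - f(x_n)/f'(x_n)

Iteration 1:
  f(1.100000) = -0.019672
  f'(1.100000) = 1.390163
  x_1 = 1.100000 - (-0.019672)/1.390163 = 1.114151
Iteration 2:
  f(1.114151) = -0.000009
  f'(1.114151) = 1.388810
  x_2 = 1.114151 - (-0.000009)/1.388810 = 1.114157
Iteration 3:
  f(1.114157) = 0.000000
  f'(1.114157) = 1.388809
  x_3 = 1.114157 - 0.000000/1.388809 = 1.114157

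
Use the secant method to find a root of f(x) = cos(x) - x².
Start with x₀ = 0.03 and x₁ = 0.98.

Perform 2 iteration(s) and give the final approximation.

f(x) = cos(x) - x²
x₀ = 0.03, x₁ = 0.98

Secant formula: x_{n+1} = x_n - f(x_n)(x_n - x_{n-1})/(f(x_n) - f(x_{n-1}))

Iteration 1:
  f(0.030000) = 0.998650
  f(0.980000) = -0.403377
  x_2 = 0.980000 - (-0.403377)×(0.980000 - 0.030000)/(-0.403377 - 0.998650)
       = 0.706675
Iteration 2:
  f(0.980000) = -0.403377
  f(0.706675) = 0.261135
  x_3 = 0.706675 - 0.261135×(0.706675 - 0.980000)/(0.261135 - (-0.403377))
       = 0.814084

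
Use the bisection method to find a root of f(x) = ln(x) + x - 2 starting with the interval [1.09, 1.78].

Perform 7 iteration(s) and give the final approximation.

f(x) = ln(x) + x - 2
Initial interval: [1.09, 1.78]

Iteration 1:
  c_1 = (1.090000 + 1.780000)/2 = 1.435000
  f(c_1) = f(1.435000) = -0.203835
  f(a) × f(c) ≥ 0, new interval: [1.435000, 1.780000]
Iteration 2:
  c_2 = (1.435000 + 1.780000)/2 = 1.607500
  f(c_2) = f(1.607500) = 0.082180
  f(a) × f(c) < 0, new interval: [1.435000, 1.607500]
Iteration 3:
  c_3 = (1.435000 + 1.607500)/2 = 1.521250
  f(c_3) = f(1.521250) = -0.059218
  f(a) × f(c) ≥ 0, new interval: [1.521250, 1.607500]
Iteration 4:
  c_4 = (1.521250 + 1.607500)/2 = 1.564375
  f(c_4) = f(1.564375) = 0.011861
  f(a) × f(c) < 0, new interval: [1.521250, 1.564375]
Iteration 5:
  c_5 = (1.521250 + 1.564375)/2 = 1.542813
  f(c_5) = f(1.542813) = -0.023580
  f(a) × f(c) ≥ 0, new interval: [1.542813, 1.564375]
Iteration 6:
  c_6 = (1.542813 + 1.564375)/2 = 1.553594
  f(c_6) = f(1.553594) = -0.005835
  f(a) × f(c) ≥ 0, new interval: [1.553594, 1.564375]
Iteration 7:
  c_7 = (1.553594 + 1.564375)/2 = 1.558984
  f(c_7) = f(1.558984) = 0.003019
  f(a) × f(c) < 0, new interval: [1.553594, 1.558984]

After 7 iteration(s), the approximation is c_7 = 1.558984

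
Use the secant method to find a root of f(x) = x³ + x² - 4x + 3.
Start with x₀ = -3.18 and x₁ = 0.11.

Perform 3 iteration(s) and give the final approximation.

f(x) = x³ + x² - 4x + 3
x₀ = -3.18, x₁ = 0.11

Secant formula: x_{n+1} = x_n - f(x_n)(x_n - x_{n-1})/(f(x_n) - f(x_{n-1}))

Iteration 1:
  f(-3.180000) = -6.325032
  f(0.110000) = 2.573431
  x_2 = 0.110000 - 2.573431×(0.110000 - (-3.180000))/(2.573431 - (-6.325032))
       = -0.841466
Iteration 2:
  f(0.110000) = 2.573431
  f(-0.841466) = 6.478118
  x_3 = -0.841466 - 6.478118×(-0.841466 - 0.110000)/(6.478118 - 2.573431)
       = 0.737075
Iteration 3:
  f(-0.841466) = 6.478118
  f(0.737075) = 0.995417
  x_4 = 0.737075 - 0.995417×(0.737075 - (-0.841466))/(0.995417 - 6.478118)
       = 1.023669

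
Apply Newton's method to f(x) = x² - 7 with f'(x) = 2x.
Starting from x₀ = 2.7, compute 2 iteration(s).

f(x) = x² - 7
f'(x) = 2x
x₀ = 2.7

Newton-Raphson formula: x_{n+1} = x_n - f(x_n)/f'(x_n)

Iteration 1:
  f(2.700000) = 0.290000
  f'(2.700000) = 5.400000
  x_1 = 2.700000 - 0.290000/5.400000 = 2.646296
Iteration 2:
  f(2.646296) = 0.002884
  f'(2.646296) = 5.292593
  x_2 = 2.646296 - 0.002884/5.292593 = 2.645751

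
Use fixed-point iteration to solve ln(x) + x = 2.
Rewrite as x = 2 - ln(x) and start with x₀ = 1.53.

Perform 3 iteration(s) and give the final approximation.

Equation: ln(x) + x = 2
Fixed-point form: x = 2 - ln(x)
x₀ = 1.53

x_1 = g(1.530000) = 1.574732
x_2 = g(1.574732) = 1.545915
x_3 = g(1.545915) = 1.564384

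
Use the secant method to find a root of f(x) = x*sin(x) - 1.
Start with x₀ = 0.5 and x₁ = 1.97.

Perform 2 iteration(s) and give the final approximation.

f(x) = x*sin(x) - 1
x₀ = 0.5, x₁ = 1.97

Secant formula: x_{n+1} = x_n - f(x_n)(x_n - x_{n-1})/(f(x_n) - f(x_{n-1}))

Iteration 1:
  f(0.500000) = -0.760287
  f(1.970000) = 0.815100
  x_2 = 1.970000 - 0.815100×(1.970000 - 0.500000)/(0.815100 - (-0.760287))
       = 1.209427
Iteration 2:
  f(1.970000) = 0.815100
  f(1.209427) = 0.131314
  x_3 = 1.209427 - 0.131314×(1.209427 - 1.970000)/(0.131314 - 0.815100)
       = 1.063367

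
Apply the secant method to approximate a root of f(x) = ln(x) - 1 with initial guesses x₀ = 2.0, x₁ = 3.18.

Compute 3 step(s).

f(x) = ln(x) - 1
x₀ = 2.0, x₁ = 3.18

Secant formula: x_{n+1} = x_n - f(x_n)(x_n - x_{n-1})/(f(x_n) - f(x_{n-1}))

Iteration 1:
  f(2.000000) = -0.306853
  f(3.180000) = 0.156881
  x_2 = 3.180000 - 0.156881×(3.180000 - 2.000000)/(0.156881 - (-0.306853))
       = 2.780806
Iteration 2:
  f(3.180000) = 0.156881
  f(2.780806) = 0.022741
  x_3 = 2.780806 - 0.022741×(2.780806 - 3.180000)/(0.022741 - 0.156881)
       = 2.713131
Iteration 3:
  f(2.780806) = 0.022741
  f(2.713131) = -0.001897
  x_4 = 2.713131 - (-0.001897)×(2.713131 - 2.780806)/(-0.001897 - 0.022741)
       = 2.718341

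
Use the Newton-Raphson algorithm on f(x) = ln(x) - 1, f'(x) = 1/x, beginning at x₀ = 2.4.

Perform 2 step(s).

f(x) = ln(x) - 1
f'(x) = 1/x
x₀ = 2.4

Newton-Raphson formula: x_{n+1} = x_n - f(x_n)/f'(x_n)

Iteration 1:
  f(2.400000) = -0.124531
  f'(2.400000) = 0.416667
  x_1 = 2.400000 - (-0.124531)/0.416667 = 2.698875
Iteration 2:
  f(2.698875) = -0.007165
  f'(2.698875) = 0.370525
  x_2 = 2.698875 - (-0.007165)/0.370525 = 2.718212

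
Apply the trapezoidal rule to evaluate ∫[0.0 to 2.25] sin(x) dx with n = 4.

f(x) = sin(x)
a = 0.0, b = 2.25, n = 4
h = (b - a)/n = 0.562500

Trapezoidal rule: (h/2)[f(x₀) + 2f(x₁) + 2f(x₂) + ... + f(xₙ)]

x_0 = 0.0000, f(x_0) = 0.000000, coefficient = 1
x_1 = 0.5625, f(x_1) = 0.533303, coefficient = 2
x_2 = 1.1250, f(x_2) = 0.902268, coefficient = 2
x_3 = 1.6875, f(x_3) = 0.993198, coefficient = 2
x_4 = 2.2500, f(x_4) = 0.778073, coefficient = 1

I ≈ (0.562500/2) × 5.635609 = 1.585015
Exact value: 1.628174
Error: 0.043158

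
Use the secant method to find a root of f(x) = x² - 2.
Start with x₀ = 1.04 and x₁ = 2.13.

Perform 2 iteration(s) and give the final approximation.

f(x) = x² - 2
x₀ = 1.04, x₁ = 2.13

Secant formula: x_{n+1} = x_n - f(x_n)(x_n - x_{n-1})/(f(x_n) - f(x_{n-1}))

Iteration 1:
  f(1.040000) = -0.918400
  f(2.130000) = 2.536900
  x_2 = 2.130000 - 2.536900×(2.130000 - 1.040000)/(2.536900 - (-0.918400))
       = 1.329716
Iteration 2:
  f(2.130000) = 2.536900
  f(1.329716) = -0.231855
  x_3 = 1.329716 - (-0.231855)×(1.329716 - 2.130000)/(-0.231855 - 2.536900)
       = 1.396732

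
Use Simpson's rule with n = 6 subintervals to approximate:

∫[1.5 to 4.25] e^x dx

f(x) = e^x
a = 1.5, b = 4.25, n = 6
h = (b - a)/n = 0.458333

Simpson's rule: (h/3)[f(x₀) + 4f(x₁) + 2f(x₂) + ... + f(xₙ)]

x_0 = 1.5000, f(x_0) = 4.481689, coefficient = 1
x_1 = 1.9583, f(x_1) = 7.087505, coefficient = 4
x_2 = 2.4167, f(x_2) = 11.208436, coefficient = 2
x_3 = 2.8750, f(x_3) = 17.725424, coefficient = 4
x_4 = 3.3333, f(x_4) = 28.031625, coefficient = 2
x_5 = 3.7917, f(x_5) = 44.330222, coefficient = 4
x_6 = 4.2500, f(x_6) = 70.105412, coefficient = 1

I ≈ (0.458333/3) × 429.639827 = 65.639418
Exact value: 65.623723
Error: 0.015695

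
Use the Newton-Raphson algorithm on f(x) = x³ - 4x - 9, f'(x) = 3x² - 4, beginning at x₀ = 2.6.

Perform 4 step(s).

f(x) = x³ - 4x - 9
f'(x) = 3x² - 4
x₀ = 2.6

Newton-Raphson formula: x_{n+1} = x_n - f(x_n)/f'(x_n)

Iteration 1:
  f(2.600000) = -1.824000
  f'(2.600000) = 16.280000
  x_1 = 2.600000 - (-1.824000)/16.280000 = 2.712039
Iteration 2:
  f(2.712039) = 0.099318
  f'(2.712039) = 18.065472
  x_2 = 2.712039 - 0.099318/18.065472 = 2.706542
Iteration 3:
  f(2.706542) = 0.000246
  f'(2.706542) = 17.976103
  x_3 = 2.706542 - 0.000246/17.976103 = 2.706528
Iteration 4:
  f(2.706528) = 0.000000
  f'(2.706528) = 17.975881
  x_4 = 2.706528 - 0.000000/17.975881 = 2.706528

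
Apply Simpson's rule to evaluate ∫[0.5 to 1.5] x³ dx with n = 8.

f(x) = x³
a = 0.5, b = 1.5, n = 8
h = (b - a)/n = 0.125000

Simpson's rule: (h/3)[f(x₀) + 4f(x₁) + 2f(x₂) + ... + f(xₙ)]

x_0 = 0.5000, f(x_0) = 0.125000, coefficient = 1
x_1 = 0.6250, f(x_1) = 0.244141, coefficient = 4
x_2 = 0.7500, f(x_2) = 0.421875, coefficient = 2
x_3 = 0.8750, f(x_3) = 0.669922, coefficient = 4
x_4 = 1.0000, f(x_4) = 1.000000, coefficient = 2
x_5 = 1.1250, f(x_5) = 1.423828, coefficient = 4
x_6 = 1.2500, f(x_6) = 1.953125, coefficient = 2
x_7 = 1.3750, f(x_7) = 2.599609, coefficient = 4
x_8 = 1.5000, f(x_8) = 3.375000, coefficient = 1

I ≈ (0.125000/3) × 30.000000 = 1.250000
Exact value: 1.250000
Error: 0.000000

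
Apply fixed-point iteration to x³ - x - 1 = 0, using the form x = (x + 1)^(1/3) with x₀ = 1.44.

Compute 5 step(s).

Equation: x³ - x - 1 = 0
Fixed-point form: x = (x + 1)^(1/3)
x₀ = 1.44

x_1 = g(1.440000) = 1.346263
x_2 = g(1.346263) = 1.328798
x_3 = g(1.328798) = 1.325492
x_4 = g(1.325492) = 1.324865
x_5 = g(1.324865) = 1.324746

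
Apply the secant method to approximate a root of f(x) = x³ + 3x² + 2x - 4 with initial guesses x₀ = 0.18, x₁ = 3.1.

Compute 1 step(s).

f(x) = x³ + 3x² + 2x - 4
x₀ = 0.18, x₁ = 3.1

Secant formula: x_{n+1} = x_n - f(x_n)(x_n - x_{n-1})/(f(x_n) - f(x_{n-1}))

Iteration 1:
  f(0.180000) = -3.536968
  f(3.100000) = 60.821000
  x_2 = 3.100000 - 60.821000×(3.100000 - 0.180000)/(60.821000 - (-3.536968))
       = 0.340477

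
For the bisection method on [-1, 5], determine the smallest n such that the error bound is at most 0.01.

We need (b-a)/2^n ≤ 0.01
(5 - (-1))/2^n ≤ 0.01
6/2^n ≤ 0.01
2^n ≥ 600
n ≥ log₂(600) = 9.23
n ≥ 10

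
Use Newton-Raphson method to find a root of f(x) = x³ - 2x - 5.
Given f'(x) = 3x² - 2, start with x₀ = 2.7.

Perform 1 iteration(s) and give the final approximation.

f(x) = x³ - 2x - 5
f'(x) = 3x² - 2
x₀ = 2.7

Newton-Raphson formula: x_{n+1} = x_n - f(x_n)/f'(x_n)

Iteration 1:
  f(2.700000) = 9.283000
  f'(2.700000) = 19.870000
  x_1 = 2.700000 - 9.283000/19.870000 = 2.232813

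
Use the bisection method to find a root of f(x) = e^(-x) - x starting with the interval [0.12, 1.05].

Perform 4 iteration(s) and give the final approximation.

f(x) = e^(-x) - x
Initial interval: [0.12, 1.05]

Iteration 1:
  c_1 = (0.120000 + 1.050000)/2 = 0.585000
  f(c_1) = f(0.585000) = -0.027894
  f(a) × f(c) < 0, new interval: [0.120000, 0.585000]
Iteration 2:
  c_2 = (0.120000 + 0.585000)/2 = 0.352500
  f(c_2) = f(0.352500) = 0.350429
  f(a) × f(c) ≥ 0, new interval: [0.352500, 0.585000]
Iteration 3:
  c_3 = (0.352500 + 0.585000)/2 = 0.468750
  f(c_3) = f(0.468750) = 0.157034
  f(a) × f(c) ≥ 0, new interval: [0.468750, 0.585000]
Iteration 4:
  c_4 = (0.468750 + 0.585000)/2 = 0.526875
  f(c_4) = f(0.526875) = 0.063572
  f(a) × f(c) ≥ 0, new interval: [0.526875, 0.585000]

After 4 iteration(s), the approximation is c_4 = 0.526875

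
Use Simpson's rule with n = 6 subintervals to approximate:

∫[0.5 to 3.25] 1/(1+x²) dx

f(x) = 1/(1+x²)
a = 0.5, b = 3.25, n = 6
h = (b - a)/n = 0.458333

Simpson's rule: (h/3)[f(x₀) + 4f(x₁) + 2f(x₂) + ... + f(xₙ)]

x_0 = 0.5000, f(x_0) = 0.800000, coefficient = 1
x_1 = 0.9583, f(x_1) = 0.521267, coefficient = 4
x_2 = 1.4167, f(x_2) = 0.332564, coefficient = 2
x_3 = 1.8750, f(x_3) = 0.221453, coefficient = 4
x_4 = 2.3333, f(x_4) = 0.155172, coefficient = 2
x_5 = 2.7917, f(x_5) = 0.113722, coefficient = 4
x_6 = 3.2500, f(x_6) = 0.086486, coefficient = 1

I ≈ (0.458333/3) × 5.287726 = 0.807847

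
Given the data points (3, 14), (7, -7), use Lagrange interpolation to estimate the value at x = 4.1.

Lagrange interpolation formula:
P(x) = Σ yᵢ × Lᵢ(x)
where Lᵢ(x) = Π_{j≠i} (x - xⱼ)/(xᵢ - xⱼ)

L_0(4.1) = (4.1 - 7)/(3 - 7) = 0.725000
L_1(4.1) = (4.1 - 3)/(7 - 3) = 0.275000

P(4.1) = 14×L_0(4.1) + (-7)×L_1(4.1)
P(4.1) = 8.225000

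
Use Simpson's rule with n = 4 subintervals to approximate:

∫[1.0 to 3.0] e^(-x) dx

f(x) = e^(-x)
a = 1.0, b = 3.0, n = 4
h = (b - a)/n = 0.500000

Simpson's rule: (h/3)[f(x₀) + 4f(x₁) + 2f(x₂) + ... + f(xₙ)]

x_0 = 1.0000, f(x_0) = 0.367879, coefficient = 1
x_1 = 1.5000, f(x_1) = 0.223130, coefficient = 4
x_2 = 2.0000, f(x_2) = 0.135335, coefficient = 2
x_3 = 2.5000, f(x_3) = 0.082085, coefficient = 4
x_4 = 3.0000, f(x_4) = 0.049787, coefficient = 1

I ≈ (0.500000/3) × 1.909198 = 0.318200
Exact value: 0.318092
Error: 0.000107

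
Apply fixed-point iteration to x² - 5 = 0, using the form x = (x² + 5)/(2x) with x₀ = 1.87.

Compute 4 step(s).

Equation: x² - 5 = 0
Fixed-point form: x = (x² + 5)/(2x)
x₀ = 1.87

x_1 = g(1.870000) = 2.271898
x_2 = g(2.271898) = 2.236351
x_3 = g(2.236351) = 2.236068
x_4 = g(2.236068) = 2.236068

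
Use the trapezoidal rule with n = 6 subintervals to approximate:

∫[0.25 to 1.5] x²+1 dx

f(x) = x²+1
a = 0.25, b = 1.5, n = 6
h = (b - a)/n = 0.208333

Trapezoidal rule: (h/2)[f(x₀) + 2f(x₁) + 2f(x₂) + ... + f(xₙ)]

x_0 = 0.2500, f(x_0) = 1.062500, coefficient = 1
x_1 = 0.4583, f(x_1) = 1.210069, coefficient = 2
x_2 = 0.6667, f(x_2) = 1.444444, coefficient = 2
x_3 = 0.8750, f(x_3) = 1.765625, coefficient = 2
x_4 = 1.0833, f(x_4) = 2.173611, coefficient = 2
x_5 = 1.2917, f(x_5) = 2.668403, coefficient = 2
x_6 = 1.5000, f(x_6) = 3.250000, coefficient = 1

I ≈ (0.208333/2) × 22.836806 = 2.378834
Exact value: 2.369792
Error: 0.009042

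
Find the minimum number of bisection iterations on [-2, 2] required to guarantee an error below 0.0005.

We need (b-a)/2^n ≤ 0.0005
(2 - (-2))/2^n ≤ 0.0005
4/2^n ≤ 0.0005
2^n ≥ 8000
n ≥ log₂(8000) = 12.97
n ≥ 13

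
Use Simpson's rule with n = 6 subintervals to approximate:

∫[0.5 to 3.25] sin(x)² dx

f(x) = sin(x)²
a = 0.5, b = 3.25, n = 6
h = (b - a)/n = 0.458333

Simpson's rule: (h/3)[f(x₀) + 4f(x₁) + 2f(x₂) + ... + f(xₙ)]

x_0 = 0.5000, f(x_0) = 0.229849, coefficient = 1
x_1 = 0.9583, f(x_1) = 0.669508, coefficient = 4
x_2 = 1.4167, f(x_2) = 0.976432, coefficient = 2
x_3 = 1.8750, f(x_3) = 0.910280, coefficient = 4
x_4 = 2.3333, f(x_4) = 0.522853, coefficient = 2
x_5 = 2.7917, f(x_5) = 0.117531, coefficient = 4
x_6 = 3.2500, f(x_6) = 0.011706, coefficient = 1

I ≈ (0.458333/3) × 10.029399 = 1.532269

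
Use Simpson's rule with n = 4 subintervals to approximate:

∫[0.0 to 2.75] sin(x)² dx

f(x) = sin(x)²
a = 0.0, b = 2.75, n = 4
h = (b - a)/n = 0.687500

Simpson's rule: (h/3)[f(x₀) + 4f(x₁) + 2f(x₂) + ... + f(xₙ)]

x_0 = 0.0000, f(x_0) = 0.000000, coefficient = 1
x_1 = 0.6875, f(x_1) = 0.402726, coefficient = 4
x_2 = 1.3750, f(x_2) = 0.962151, coefficient = 2
x_3 = 2.0625, f(x_3) = 0.777095, coefficient = 4
x_4 = 2.7500, f(x_4) = 0.145665, coefficient = 1

I ≈ (0.687500/3) × 6.789251 = 1.555870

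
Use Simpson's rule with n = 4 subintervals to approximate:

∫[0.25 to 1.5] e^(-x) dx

f(x) = e^(-x)
a = 0.25, b = 1.5, n = 4
h = (b - a)/n = 0.312500

Simpson's rule: (h/3)[f(x₀) + 4f(x₁) + 2f(x₂) + ... + f(xₙ)]

x_0 = 0.2500, f(x_0) = 0.778801, coefficient = 1
x_1 = 0.5625, f(x_1) = 0.569783, coefficient = 4
x_2 = 0.8750, f(x_2) = 0.416862, coefficient = 2
x_3 = 1.1875, f(x_3) = 0.304983, coefficient = 4
x_4 = 1.5000, f(x_4) = 0.223130, coefficient = 1

I ≈ (0.312500/3) × 5.334717 = 0.555700
Exact value: 0.555671
Error: 0.000029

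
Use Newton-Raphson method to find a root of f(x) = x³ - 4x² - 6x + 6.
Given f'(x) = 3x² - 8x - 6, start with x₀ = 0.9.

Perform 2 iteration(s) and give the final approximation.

f(x) = x³ - 4x² - 6x + 6
f'(x) = 3x² - 8x - 6
x₀ = 0.9

Newton-Raphson formula: x_{n+1} = x_n - f(x_n)/f'(x_n)

Iteration 1:
  f(0.900000) = -1.911000
  f'(0.900000) = -10.770000
  x_1 = 0.900000 - (-1.911000)/(-10.770000) = 0.722563
Iteration 2:
  f(0.722563) = -0.046516
  f'(0.722563) = -10.214211
  x_2 = 0.722563 - (-0.046516)/(-10.214211) = 0.718009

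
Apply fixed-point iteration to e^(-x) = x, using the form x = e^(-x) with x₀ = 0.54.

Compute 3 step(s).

Equation: e^(-x) = x
Fixed-point form: x = e^(-x)
x₀ = 0.54

x_1 = g(0.540000) = 0.582748
x_2 = g(0.582748) = 0.558362
x_3 = g(0.558362) = 0.572146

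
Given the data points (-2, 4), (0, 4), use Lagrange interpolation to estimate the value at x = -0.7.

Lagrange interpolation formula:
P(x) = Σ yᵢ × Lᵢ(x)
where Lᵢ(x) = Π_{j≠i} (x - xⱼ)/(xᵢ - xⱼ)

L_0(-0.7) = (-0.7 - 0)/(-2 - 0) = 0.350000
L_1(-0.7) = (-0.7 - (-2))/(0 - (-2)) = 0.650000

P(-0.7) = 4×L_0(-0.7) + 4×L_1(-0.7)
P(-0.7) = 4.000000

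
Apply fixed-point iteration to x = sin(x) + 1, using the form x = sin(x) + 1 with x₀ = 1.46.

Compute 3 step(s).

Equation: x = sin(x) + 1
Fixed-point form: x = sin(x) + 1
x₀ = 1.46

x_1 = g(1.460000) = 1.993868
x_2 = g(1.993868) = 1.911832
x_3 = g(1.911832) = 1.942409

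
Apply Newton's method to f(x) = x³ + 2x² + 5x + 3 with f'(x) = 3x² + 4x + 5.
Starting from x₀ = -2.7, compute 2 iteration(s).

f(x) = x³ + 2x² + 5x + 3
f'(x) = 3x² + 4x + 5
x₀ = -2.7

Newton-Raphson formula: x_{n+1} = x_n - f(x_n)/f'(x_n)

Iteration 1:
  f(-2.700000) = -15.603000
  f'(-2.700000) = 16.070000
  x_1 = -2.700000 - (-15.603000)/16.070000 = -1.729060
Iteration 2:
  f(-1.729060) = -4.835287
  f'(-1.729060) = 7.052708
  x_2 = -1.729060 - (-4.835287)/7.052708 = -1.043467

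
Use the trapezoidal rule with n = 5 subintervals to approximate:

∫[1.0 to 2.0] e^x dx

f(x) = e^x
a = 1.0, b = 2.0, n = 5
h = (b - a)/n = 0.200000

Trapezoidal rule: (h/2)[f(x₀) + 2f(x₁) + 2f(x₂) + ... + f(xₙ)]

x_0 = 1.0000, f(x_0) = 2.718282, coefficient = 1
x_1 = 1.2000, f(x_1) = 3.320117, coefficient = 2
x_2 = 1.4000, f(x_2) = 4.055200, coefficient = 2
x_3 = 1.6000, f(x_3) = 4.953032, coefficient = 2
x_4 = 1.8000, f(x_4) = 6.049647, coefficient = 2
x_5 = 2.0000, f(x_5) = 7.389056, coefficient = 1

I ≈ (0.200000/2) × 46.863331 = 4.686333
Exact value: 4.670774
Error: 0.015559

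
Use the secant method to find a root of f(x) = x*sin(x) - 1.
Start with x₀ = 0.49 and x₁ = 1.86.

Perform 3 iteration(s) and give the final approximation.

f(x) = x*sin(x) - 1
x₀ = 0.49, x₁ = 1.86

Secant formula: x_{n+1} = x_n - f(x_n)(x_n - x_{n-1})/(f(x_n) - f(x_{n-1}))

Iteration 1:
  f(0.490000) = -0.769393
  f(1.860000) = 0.782757
  x_2 = 1.860000 - 0.782757×(1.860000 - 0.490000)/(0.782757 - (-0.769393))
       = 1.169102
Iteration 2:
  f(1.860000) = 0.782757
  f(1.169102) = 0.076042
  x_3 = 1.169102 - 0.076042×(1.169102 - 1.860000)/(0.076042 - 0.782757)
       = 1.094762
Iteration 3:
  f(1.169102) = 0.076042
  f(1.094762) = -0.026954
  x_4 = 1.094762 - (-0.026954)×(1.094762 - 1.169102)/(-0.026954 - 0.076042)
       = 1.114217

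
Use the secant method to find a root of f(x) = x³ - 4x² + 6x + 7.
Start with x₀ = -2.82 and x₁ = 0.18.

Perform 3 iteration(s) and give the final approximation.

f(x) = x³ - 4x² + 6x + 7
x₀ = -2.82, x₁ = 0.18

Secant formula: x_{n+1} = x_n - f(x_n)(x_n - x_{n-1})/(f(x_n) - f(x_{n-1}))

Iteration 1:
  f(-2.820000) = -64.155368
  f(0.180000) = 7.956232
  x_2 = 0.180000 - 7.956232×(0.180000 - (-2.820000))/(7.956232 - (-64.155368))
       = -0.150997
Iteration 2:
  f(0.180000) = 7.956232
  f(-0.150997) = 5.999378
  x_3 = -0.150997 - 5.999378×(-0.150997 - 0.180000)/(5.999378 - 7.956232)
       = -1.165775
Iteration 3:
  f(-0.150997) = 5.999378
  f(-1.165775) = -7.015102
  x_4 = -1.165775 - (-7.015102)×(-1.165775 - (-0.150997))/(-7.015102 - 5.999378)
       = -0.618786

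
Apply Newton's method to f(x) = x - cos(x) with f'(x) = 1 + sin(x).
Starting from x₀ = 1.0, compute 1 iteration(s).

f(x) = x - cos(x)
f'(x) = 1 + sin(x)
x₀ = 1.0

Newton-Raphson formula: x_{n+1} = x_n - f(x_n)/f'(x_n)

Iteration 1:
  f(1.000000) = 0.459698
  f'(1.000000) = 1.841471
  x_1 = 1.000000 - 0.459698/1.841471 = 0.750364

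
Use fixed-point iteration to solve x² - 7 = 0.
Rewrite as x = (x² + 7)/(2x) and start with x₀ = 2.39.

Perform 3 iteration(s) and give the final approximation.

Equation: x² - 7 = 0
Fixed-point form: x = (x² + 7)/(2x)
x₀ = 2.39

x_1 = g(2.390000) = 2.659435
x_2 = g(2.659435) = 2.645787
x_3 = g(2.645787) = 2.645751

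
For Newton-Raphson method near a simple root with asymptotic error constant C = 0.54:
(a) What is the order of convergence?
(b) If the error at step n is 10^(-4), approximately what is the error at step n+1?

(a) Newton-Raphson has quadratic (order 2) convergence near simple roots.
    This means |e_{n+1}| ≈ C|e_n|².

(b) With |e_n| = 10^(-4) and C = 0.54:
    |e_{n+1}| ≈ 0.54 × (10^(-4))² = 0.54 × 10^(-8)

(a) 2 (quadratic); (b) |e_{n+1}| ≈ 5.400e-09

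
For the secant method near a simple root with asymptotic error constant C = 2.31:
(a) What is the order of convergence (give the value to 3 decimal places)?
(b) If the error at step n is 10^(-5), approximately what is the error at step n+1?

(a) Secant method has superlinear convergence with order φ = (1+√5)/2 ≈ 1.618.
    This means |e_{n+1}| ≈ C|e_n|^1.618.

(b) With |e_n| = 10^(-5) and C = 2.31:
    |e_{n+1}| ≈ 2.31 × (10^(-5))^1.618 = 2.31 × 10^(-8.09)

(a) ≈ 1.618 (golden ratio); (b) |e_{n+1}| ≈ 1.877e-08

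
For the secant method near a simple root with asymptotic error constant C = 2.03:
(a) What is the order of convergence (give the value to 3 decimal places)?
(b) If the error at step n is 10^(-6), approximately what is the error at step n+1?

(a) Secant method has superlinear convergence with order φ = (1+√5)/2 ≈ 1.618.
    This means |e_{n+1}| ≈ C|e_n|^1.618.

(b) With |e_n| = 10^(-6) and C = 2.03:
    |e_{n+1}| ≈ 2.03 × (10^(-6))^1.618 = 2.03 × 10^(-9.71)

(a) ≈ 1.618 (golden ratio); (b) |e_{n+1}| ≈ 3.975e-10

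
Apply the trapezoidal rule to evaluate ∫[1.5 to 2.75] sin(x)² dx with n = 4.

f(x) = sin(x)²
a = 1.5, b = 2.75, n = 4
h = (b - a)/n = 0.312500

Trapezoidal rule: (h/2)[f(x₀) + 2f(x₁) + 2f(x₂) + ... + f(xₙ)]

x_0 = 1.5000, f(x_0) = 0.994996, coefficient = 1
x_1 = 1.8125, f(x_1) = 0.942708, coefficient = 2
x_2 = 2.1250, f(x_2) = 0.723044, coefficient = 2
x_3 = 2.4375, f(x_3) = 0.419052, coefficient = 2
x_4 = 2.7500, f(x_4) = 0.145665, coefficient = 1

I ≈ (0.312500/2) × 5.310270 = 0.829730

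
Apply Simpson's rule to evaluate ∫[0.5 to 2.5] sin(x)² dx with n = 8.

f(x) = sin(x)²
a = 0.5, b = 2.5, n = 8
h = (b - a)/n = 0.250000

Simpson's rule: (h/3)[f(x₀) + 4f(x₁) + 2f(x₂) + ... + f(xₙ)]

x_0 = 0.5000, f(x_0) = 0.229849, coefficient = 1
x_1 = 0.7500, f(x_1) = 0.464631, coefficient = 4
x_2 = 1.0000, f(x_2) = 0.708073, coefficient = 2
x_3 = 1.2500, f(x_3) = 0.900572, coefficient = 4
x_4 = 1.5000, f(x_4) = 0.994996, coefficient = 2
x_5 = 1.7500, f(x_5) = 0.968228, coefficient = 4
x_6 = 2.0000, f(x_6) = 0.826822, coefficient = 2
x_7 = 2.2500, f(x_7) = 0.605398, coefficient = 4
x_8 = 2.5000, f(x_8) = 0.358169, coefficient = 1

I ≈ (0.250000/3) × 17.403119 = 1.450260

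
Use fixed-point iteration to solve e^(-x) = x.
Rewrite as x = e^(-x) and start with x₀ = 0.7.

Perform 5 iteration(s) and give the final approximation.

Equation: e^(-x) = x
Fixed-point form: x = e^(-x)
x₀ = 0.7

x_1 = g(0.700000) = 0.496585
x_2 = g(0.496585) = 0.608605
x_3 = g(0.608605) = 0.544109
x_4 = g(0.544109) = 0.580359
x_5 = g(0.580359) = 0.559698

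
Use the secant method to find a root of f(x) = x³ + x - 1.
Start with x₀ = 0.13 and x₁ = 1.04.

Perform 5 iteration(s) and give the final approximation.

f(x) = x³ + x - 1
x₀ = 0.13, x₁ = 1.04

Secant formula: x_{n+1} = x_n - f(x_n)(x_n - x_{n-1})/(f(x_n) - f(x_{n-1}))

Iteration 1:
  f(0.130000) = -0.867803
  f(1.040000) = 1.164864
  x_2 = 1.040000 - 1.164864×(1.040000 - 0.130000)/(1.164864 - (-0.867803))
       = 0.518505
Iteration 2:
  f(1.040000) = 1.164864
  f(0.518505) = -0.342097
  x_3 = 0.518505 - (-0.342097)×(0.518505 - 1.040000)/(-0.342097 - 1.164864)
       = 0.636890
Iteration 3:
  f(0.518505) = -0.342097
  f(0.636890) = -0.104769
  x_4 = 0.636890 - (-0.104769)×(0.636890 - 0.518505)/(-0.104769 - (-0.342097))
       = 0.689152
Iteration 4:
  f(0.636890) = -0.104769
  f(0.689152) = 0.016450
  x_5 = 0.689152 - 0.016450×(0.689152 - 0.636890)/(0.016450 - (-0.104769))
       = 0.682059
Iteration 5:
  f(0.689152) = 0.016450
  f(0.682059) = -0.000643
  x_6 = 0.682059 - (-0.000643)×(0.682059 - 0.689152)/(-0.000643 - 0.016450)
       = 0.682326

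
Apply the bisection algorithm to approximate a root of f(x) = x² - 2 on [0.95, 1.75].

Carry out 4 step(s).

f(x) = x² - 2
Initial interval: [0.95, 1.75]

Iteration 1:
  c_1 = (0.950000 + 1.750000)/2 = 1.350000
  f(c_1) = f(1.350000) = -0.177500
  f(a) × f(c) ≥ 0, new interval: [1.350000, 1.750000]
Iteration 2:
  c_2 = (1.350000 + 1.750000)/2 = 1.550000
  f(c_2) = f(1.550000) = 0.402500
  f(a) × f(c) < 0, new interval: [1.350000, 1.550000]
Iteration 3:
  c_3 = (1.350000 + 1.550000)/2 = 1.450000
  f(c_3) = f(1.450000) = 0.102500
  f(a) × f(c) < 0, new interval: [1.350000, 1.450000]
Iteration 4:
  c_4 = (1.350000 + 1.450000)/2 = 1.400000
  f(c_4) = f(1.400000) = -0.040000
  f(a) × f(c) ≥ 0, new interval: [1.400000, 1.450000]

After 4 iteration(s), the approximation is c_4 = 1.400000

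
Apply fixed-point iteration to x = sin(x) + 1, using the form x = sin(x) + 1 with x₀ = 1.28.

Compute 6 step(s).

Equation: x = sin(x) + 1
Fixed-point form: x = sin(x) + 1
x₀ = 1.28

x_1 = g(1.280000) = 1.958016
x_2 = g(1.958016) = 1.925963
x_3 = g(1.925963) = 1.937589
x_4 = g(1.937589) = 1.933482
x_5 = g(1.933482) = 1.934947
x_6 = g(1.934947) = 1.934427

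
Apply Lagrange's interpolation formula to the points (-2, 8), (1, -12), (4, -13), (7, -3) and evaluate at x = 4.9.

Lagrange interpolation formula:
P(x) = Σ yᵢ × Lᵢ(x)
where Lᵢ(x) = Π_{j≠i} (x - xⱼ)/(xᵢ - xⱼ)

L_0(4.9) = (4.9 - 1)/(-2 - 1) × (4.9 - 4)/(-2 - 4) × (4.9 - 7)/(-2 - 7) = 0.045500
L_1(4.9) = (4.9 - (-2))/(1 - (-2)) × (4.9 - 4)/(1 - 4) × (4.9 - 7)/(1 - 7) = -0.241500
L_2(4.9) = (4.9 - (-2))/(4 - (-2)) × (4.9 - 1)/(4 - 1) × (4.9 - 7)/(4 - 7) = 1.046500
L_3(4.9) = (4.9 - (-2))/(7 - (-2)) × (4.9 - 1)/(7 - 1) × (4.9 - 4)/(7 - 4) = 0.149500

P(4.9) = 8×L_0(4.9) + (-12)×L_1(4.9) + (-13)×L_2(4.9) + (-3)×L_3(4.9)
P(4.9) = -10.791000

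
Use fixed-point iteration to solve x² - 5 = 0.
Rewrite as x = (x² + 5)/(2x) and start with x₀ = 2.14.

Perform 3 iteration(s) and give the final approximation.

Equation: x² - 5 = 0
Fixed-point form: x = (x² + 5)/(2x)
x₀ = 2.14

x_1 = g(2.140000) = 2.238224
x_2 = g(2.238224) = 2.236069
x_3 = g(2.236069) = 2.236068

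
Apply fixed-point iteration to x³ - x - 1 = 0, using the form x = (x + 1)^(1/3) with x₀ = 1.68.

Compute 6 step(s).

Equation: x³ - x - 1 = 0
Fixed-point form: x = (x + 1)^(1/3)
x₀ = 1.68

x_1 = g(1.680000) = 1.389030
x_2 = g(1.389030) = 1.336823
x_3 = g(1.336823) = 1.327013
x_4 = g(1.327013) = 1.325154
x_5 = g(1.325154) = 1.324801
x_6 = g(1.324801) = 1.324734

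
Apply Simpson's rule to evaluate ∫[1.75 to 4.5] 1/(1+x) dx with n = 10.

f(x) = 1/(1+x)
a = 1.75, b = 4.5, n = 10
h = (b - a)/n = 0.275000

Simpson's rule: (h/3)[f(x₀) + 4f(x₁) + 2f(x₂) + ... + f(xₙ)]

x_0 = 1.7500, f(x_0) = 0.363636, coefficient = 1
x_1 = 2.0250, f(x_1) = 0.330579, coefficient = 4
x_2 = 2.3000, f(x_2) = 0.303030, coefficient = 2
x_3 = 2.5750, f(x_3) = 0.279720, coefficient = 4
x_4 = 2.8500, f(x_4) = 0.259740, coefficient = 2
x_5 = 3.1250, f(x_5) = 0.242424, coefficient = 4
x_6 = 3.4000, f(x_6) = 0.227273, coefficient = 2
x_7 = 3.6750, f(x_7) = 0.213904, coefficient = 4
x_8 = 3.9500, f(x_8) = 0.202020, coefficient = 2
x_9 = 4.2250, f(x_9) = 0.191388, coefficient = 4
x_10 = 4.5000, f(x_10) = 0.181818, coefficient = 1

I ≈ (0.275000/3) × 7.561639 = 0.693150
Exact value: 0.693147
Error: 0.000003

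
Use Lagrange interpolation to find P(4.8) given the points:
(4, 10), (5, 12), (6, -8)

Lagrange interpolation formula:
P(x) = Σ yᵢ × Lᵢ(x)
where Lᵢ(x) = Π_{j≠i} (x - xⱼ)/(xᵢ - xⱼ)

L_0(4.8) = (4.8 - 5)/(4 - 5) × (4.8 - 6)/(4 - 6) = 0.120000
L_1(4.8) = (4.8 - 4)/(5 - 4) × (4.8 - 6)/(5 - 6) = 0.960000
L_2(4.8) = (4.8 - 4)/(6 - 4) × (4.8 - 5)/(6 - 5) = -0.080000

P(4.8) = 10×L_0(4.8) + 12×L_1(4.8) + (-8)×L_2(4.8)
P(4.8) = 13.360000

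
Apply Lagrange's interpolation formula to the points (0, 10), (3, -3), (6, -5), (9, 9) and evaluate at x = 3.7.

Lagrange interpolation formula:
P(x) = Σ yᵢ × Lᵢ(x)
where Lᵢ(x) = Π_{j≠i} (x - xⱼ)/(xᵢ - xⱼ)

L_0(3.7) = (3.7 - 3)/(0 - 3) × (3.7 - 6)/(0 - 6) × (3.7 - 9)/(0 - 9) = -0.052673
L_1(3.7) = (3.7 - 0)/(3 - 0) × (3.7 - 6)/(3 - 6) × (3.7 - 9)/(3 - 9) = 0.835241
L_2(3.7) = (3.7 - 0)/(6 - 0) × (3.7 - 3)/(6 - 3) × (3.7 - 9)/(6 - 9) = 0.254204
L_3(3.7) = (3.7 - 0)/(9 - 0) × (3.7 - 3)/(9 - 3) × (3.7 - 6)/(9 - 6) = -0.036772

P(3.7) = 10×L_0(3.7) + (-3)×L_1(3.7) + (-5)×L_2(3.7) + 9×L_3(3.7)
P(3.7) = -4.634414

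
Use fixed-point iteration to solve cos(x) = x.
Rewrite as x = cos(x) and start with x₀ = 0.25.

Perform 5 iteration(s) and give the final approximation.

Equation: cos(x) = x
Fixed-point form: x = cos(x)
x₀ = 0.25

x_1 = g(0.250000) = 0.968912
x_2 = g(0.968912) = 0.566196
x_3 = g(0.566196) = 0.843947
x_4 = g(0.843947) = 0.664518
x_5 = g(0.664518) = 0.787214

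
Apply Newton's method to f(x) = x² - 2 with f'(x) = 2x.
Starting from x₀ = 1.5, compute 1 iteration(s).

f(x) = x² - 2
f'(x) = 2x
x₀ = 1.5

Newton-Raphson formula: x_{n+1} = x_n - f(x_n)/f'(x_n)

Iteration 1:
  f(1.500000) = 0.250000
  f'(1.500000) = 3.000000
  x_1 = 1.500000 - 0.250000/3.000000 = 1.416667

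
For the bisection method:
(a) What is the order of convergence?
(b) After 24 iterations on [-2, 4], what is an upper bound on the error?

(a) Bisection has linear (order 1) convergence; the error is halved each step.

(b) Error bound = (b-a)/2^n = (4 - (-2))/2^{24}
    = 6/2^{24}

(a) 1 (linear); (b) error ≤ 3.58e-07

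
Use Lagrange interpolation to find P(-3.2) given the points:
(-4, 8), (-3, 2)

Lagrange interpolation formula:
P(x) = Σ yᵢ × Lᵢ(x)
where Lᵢ(x) = Π_{j≠i} (x - xⱼ)/(xᵢ - xⱼ)

L_0(-3.2) = (-3.2 - (-3))/(-4 - (-3)) = 0.200000
L_1(-3.2) = (-3.2 - (-4))/(-3 - (-4)) = 0.800000

P(-3.2) = 8×L_0(-3.2) + 2×L_1(-3.2)
P(-3.2) = 3.200000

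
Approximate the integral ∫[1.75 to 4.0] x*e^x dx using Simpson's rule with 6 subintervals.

f(x) = x*e^x
a = 1.75, b = 4.0, n = 6
h = (b - a)/n = 0.375000

Simpson's rule: (h/3)[f(x₀) + 4f(x₁) + 2f(x₂) + ... + f(xₙ)]

x_0 = 1.7500, f(x_0) = 10.070555, coefficient = 1
x_1 = 2.1250, f(x_1) = 17.792407, coefficient = 4
x_2 = 2.5000, f(x_2) = 30.456235, coefficient = 2
x_3 = 2.8750, f(x_3) = 50.960594, coefficient = 4
x_4 = 3.2500, f(x_4) = 83.818605, coefficient = 2
x_5 = 3.6250, f(x_5) = 136.027121, coefficient = 4
x_6 = 4.0000, f(x_6) = 218.392600, coefficient = 1

I ≈ (0.375000/3) × 1276.133326 = 159.516666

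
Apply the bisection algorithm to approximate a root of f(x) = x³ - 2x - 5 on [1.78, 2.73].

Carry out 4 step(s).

f(x) = x³ - 2x - 5
Initial interval: [1.78, 2.73]

Iteration 1:
  c_1 = (1.780000 + 2.730000)/2 = 2.255000
  f(c_1) = f(2.255000) = 1.956731
  f(a) × f(c) < 0, new interval: [1.780000, 2.255000]
Iteration 2:
  c_2 = (1.780000 + 2.255000)/2 = 2.017500
  f(c_2) = f(2.017500) = -0.823157
  f(a) × f(c) ≥ 0, new interval: [2.017500, 2.255000]
Iteration 3:
  c_3 = (2.017500 + 2.255000)/2 = 2.136250
  f(c_3) = f(2.136250) = 0.476414
  f(a) × f(c) < 0, new interval: [2.017500, 2.136250]
Iteration 4:
  c_4 = (2.017500 + 2.136250)/2 = 2.076875
  f(c_4) = f(2.076875) = -0.195337
  f(a) × f(c) ≥ 0, new interval: [2.076875, 2.136250]

After 4 iteration(s), the approximation is c_4 = 2.076875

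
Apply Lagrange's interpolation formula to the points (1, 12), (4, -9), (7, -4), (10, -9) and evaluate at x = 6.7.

Lagrange interpolation formula:
P(x) = Σ yᵢ × Lᵢ(x)
where Lᵢ(x) = Π_{j≠i} (x - xⱼ)/(xᵢ - xⱼ)

L_0(6.7) = (6.7 - 4)/(1 - 4) × (6.7 - 7)/(1 - 7) × (6.7 - 10)/(1 - 10) = -0.016500
L_1(6.7) = (6.7 - 1)/(4 - 1) × (6.7 - 7)/(4 - 7) × (6.7 - 10)/(4 - 10) = 0.104500
L_2(6.7) = (6.7 - 1)/(7 - 1) × (6.7 - 4)/(7 - 4) × (6.7 - 10)/(7 - 10) = 0.940500
L_3(6.7) = (6.7 - 1)/(10 - 1) × (6.7 - 4)/(10 - 4) × (6.7 - 7)/(10 - 7) = -0.028500

P(6.7) = 12×L_0(6.7) + (-9)×L_1(6.7) + (-4)×L_2(6.7) + (-9)×L_3(6.7)
P(6.7) = -4.644000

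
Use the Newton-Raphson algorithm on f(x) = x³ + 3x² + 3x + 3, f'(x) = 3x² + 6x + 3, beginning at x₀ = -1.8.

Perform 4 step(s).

f(x) = x³ + 3x² + 3x + 3
f'(x) = 3x² + 6x + 3
x₀ = -1.8

Newton-Raphson formula: x_{n+1} = x_n - f(x_n)/f'(x_n)

Iteration 1:
  f(-1.800000) = 1.488000
  f'(-1.800000) = 1.920000
  x_1 = -1.800000 - 1.488000/1.920000 = -2.575000
Iteration 2:
  f(-2.575000) = -1.906984
  f'(-2.575000) = 7.441875
  x_2 = -2.575000 - (-1.906984)/7.441875 = -2.318749
Iteration 3:
  f(-2.318749) = -0.293437
  f'(-2.318749) = 5.217301
  x_3 = -2.318749 - (-0.293437)/5.217301 = -2.262506
Iteration 4:
  f(-2.262506) = -0.012337
  f'(-2.262506) = 4.781767
  x_4 = -2.262506 - (-0.012337)/4.781767 = -2.259926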